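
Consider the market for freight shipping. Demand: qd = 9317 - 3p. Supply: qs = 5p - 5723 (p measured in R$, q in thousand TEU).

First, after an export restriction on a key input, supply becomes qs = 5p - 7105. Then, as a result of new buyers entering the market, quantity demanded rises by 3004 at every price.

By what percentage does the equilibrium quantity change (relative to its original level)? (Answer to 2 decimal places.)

Initially, 9317 - 3p = 5p - 5723, so 15040 = 8p and p = 1880, q = 3677.
With the change applied: demand qd = 12321 - 3p, supply qs = 5p - 7105.
New equilibrium: 12321 - 3p = 5p - 7105 ⇒ 19426 = 8p ⇒ p = 2428.25, q = 5036.25.
%Δq = (5036.25 − 3677) / 3677 × 100 = +36.97%.

+36.97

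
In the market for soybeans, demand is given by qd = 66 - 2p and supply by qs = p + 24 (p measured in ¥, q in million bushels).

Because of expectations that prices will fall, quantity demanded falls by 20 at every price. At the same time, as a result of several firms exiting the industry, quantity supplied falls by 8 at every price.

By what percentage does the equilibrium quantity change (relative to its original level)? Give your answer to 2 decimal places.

-31.58

Before the shock: 66 - 2p = p + 24 ⇒ 42 = 3p ⇒ p = 14, q = 38.
After the shift, demand is qd = 46 - 2p and supply is qs = p + 16.
Equate the new curves: 46 - 2p = p + 16, giving 30 = 3p, p = 10, q = 26.
%Δq = (26 − 38) / 38 × 100 = -31.58%.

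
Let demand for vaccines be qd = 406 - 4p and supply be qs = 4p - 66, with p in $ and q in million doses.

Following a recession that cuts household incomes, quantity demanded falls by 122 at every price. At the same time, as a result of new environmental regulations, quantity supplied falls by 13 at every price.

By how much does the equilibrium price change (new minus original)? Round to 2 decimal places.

Solve the original market: 406 - 4p = 4p - 66, hence p = 59 and q = 170.
The new curves are qd = 284 - 4p (demand) and qs = 4p - 79 (supply).
New equilibrium: 284 - 4p = 4p - 79 ⇒ 363 = 8p ⇒ p = 45.375, q = 102.5.
Δp = 45.375 − 59 = -13.63.

-13.63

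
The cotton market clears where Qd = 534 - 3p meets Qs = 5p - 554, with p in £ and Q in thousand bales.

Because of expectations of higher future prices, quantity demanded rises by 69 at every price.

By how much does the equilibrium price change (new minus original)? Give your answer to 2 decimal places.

Before the shock: 534 - 3p = 5p - 554 ⇒ 1088 = 8p ⇒ p = 136, Q = 126.
The new curves are Qd = 603 - 3p (demand) and Qs = 5p - 554 (supply).
Clearing the new market: 603 - 3p = 5p - 554, so p = 144.625 and Q = 169.125.
Δp = 144.625 − 136 = +8.63.

+8.63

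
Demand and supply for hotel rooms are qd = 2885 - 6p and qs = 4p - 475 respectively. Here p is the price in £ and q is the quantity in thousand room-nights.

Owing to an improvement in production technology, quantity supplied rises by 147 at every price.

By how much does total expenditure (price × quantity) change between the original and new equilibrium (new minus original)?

Before the shock: 2885 - 6p = 4p - 475 ⇒ 3360 = 10p ⇒ p = 336, q = 869.
The new curves are qd = 2885 - 6p (demand) and qs = 4p - 328 (supply).
New equilibrium: 2885 - 6p = 4p - 328 ⇒ 3213 = 10p ⇒ p = 321.3, q = 957.2.
Expenditure moves from 336×869 = 291984 to 321.3×957.2 = 307548.36; change = +15564.36.

+15564.36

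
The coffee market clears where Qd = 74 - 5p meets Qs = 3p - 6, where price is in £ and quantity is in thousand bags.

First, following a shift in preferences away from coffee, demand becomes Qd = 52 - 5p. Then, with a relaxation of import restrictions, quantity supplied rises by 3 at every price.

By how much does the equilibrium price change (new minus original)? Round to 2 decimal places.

-3.13

Before the shock: 74 - 5p = 3p - 6 ⇒ 80 = 8p ⇒ p = 10, Q = 24.
With the change applied: demand Qd = 52 - 5p, supply Qs = 3p - 3.
Clearing the new market: 52 - 5p = 3p - 3, so p = 6.875 and Q = 17.625.
Δp = 6.875 − 10 = -3.13.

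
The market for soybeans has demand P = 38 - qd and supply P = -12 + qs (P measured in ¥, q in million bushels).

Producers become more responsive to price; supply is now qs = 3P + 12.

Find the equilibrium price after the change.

Initially, 38 - P = P + 12, so 26 = 2P and P = 13, q = 25.
After the shift, demand is qd = 38 - P and supply is qs = 3P + 12.
Equate the new curves: 38 - P = 3P + 12, giving 26 = 4P, P = 6.5, q = 31.5.

6.5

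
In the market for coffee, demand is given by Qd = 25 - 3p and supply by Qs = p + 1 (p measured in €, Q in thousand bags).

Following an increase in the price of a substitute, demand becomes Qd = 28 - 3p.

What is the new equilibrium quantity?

7.75

Initially, 25 - 3p = p + 1, so 24 = 4p and p = 6, Q = 7.
With the change applied: demand Qd = 28 - 3p, supply Qs = p + 1.
Clearing the new market: 28 - 3p = p + 1, so p = 6.75 and Q = 7.75.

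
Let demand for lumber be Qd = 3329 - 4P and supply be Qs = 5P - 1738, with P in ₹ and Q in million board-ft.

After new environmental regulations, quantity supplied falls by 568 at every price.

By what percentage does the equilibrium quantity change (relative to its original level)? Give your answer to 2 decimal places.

Solve the original market: 3329 - 4P = 5P - 1738, hence P = 563 and Q = 1077.
The shock moves the curves to Qd = 3329 - 4P and Qs = 5P - 2306.
Equate the new curves: 3329 - 4P = 5P - 2306, giving 5635 = 9P, P = 5635/9 ≈ 626.1111, Q = 7421/9 ≈ 824.5556.
%ΔQ = (824.5556 − 1077) / 1077 × 100 = -23.44%.

-23.44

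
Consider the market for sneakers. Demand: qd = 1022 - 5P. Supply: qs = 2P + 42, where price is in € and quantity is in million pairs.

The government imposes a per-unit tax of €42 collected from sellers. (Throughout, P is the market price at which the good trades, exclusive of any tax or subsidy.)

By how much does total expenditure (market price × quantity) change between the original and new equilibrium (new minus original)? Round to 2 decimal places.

Before the shock: 1022 - 5P = 2P + 42 ⇒ 980 = 7P ⇒ P = 140, q = 322.
Since sellers keep the price net of the tax, the effective supply curve becomes qs = 2P - 42.
Clearing the new market: 1022 - 5P = 2P - 42, so P = 152 and q = 262.
Expenditure moves from 140×322 = 45080 to 152×262 = 39824; change = -5256.00.

-5256.00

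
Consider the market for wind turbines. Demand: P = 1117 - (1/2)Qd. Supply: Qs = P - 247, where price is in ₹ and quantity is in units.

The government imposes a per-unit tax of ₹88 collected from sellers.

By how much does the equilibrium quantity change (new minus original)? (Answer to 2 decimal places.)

-58.67

Initially, 2234 - 2P = P - 247, so 2481 = 3P and P = 827, Q = 580.
Since sellers keep the price net of the tax, the effective supply curve becomes Qs = P - 335.
Setting them equal: 2234 - 2P = P - 335 → 2569 = 3P, so P = 2569/3 ≈ 856.3333 and Q = 1564/3 ≈ 521.3333.
ΔQ = 521.3333 − 580 = -58.67.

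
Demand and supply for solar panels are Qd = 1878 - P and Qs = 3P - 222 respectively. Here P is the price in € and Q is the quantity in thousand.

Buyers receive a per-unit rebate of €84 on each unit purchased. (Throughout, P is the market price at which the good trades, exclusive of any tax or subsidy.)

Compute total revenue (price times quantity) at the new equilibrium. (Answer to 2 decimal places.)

773136.00

Initially, 1878 - P = 3P - 222, so 2100 = 4P and P = 525, Q = 1353.
Since buyers' out-of-pocket price is the market price minus the rebate, the effective demand curve becomes Qd = 1962 - P.
Setting them equal: 1962 - P = 3P - 222 → 2184 = 4P, so P = 546 and Q = 1416.
New expenditure = 546 × 1416 = 773136.00.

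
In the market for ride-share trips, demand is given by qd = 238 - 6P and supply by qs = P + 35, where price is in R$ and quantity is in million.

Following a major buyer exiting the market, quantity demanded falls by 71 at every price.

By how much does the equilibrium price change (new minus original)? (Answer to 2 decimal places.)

Before the shock: 238 - 6P = P + 35 ⇒ 203 = 7P ⇒ P = 29, q = 64.
After the shift, demand is qd = 167 - 6P and supply is qs = P + 35.
Equate the new curves: 167 - 6P = P + 35, giving 132 = 7P, P = 132/7 ≈ 18.8571, q = 377/7 ≈ 53.8571.
ΔP = 18.8571 − 29 = -10.14.

-10.14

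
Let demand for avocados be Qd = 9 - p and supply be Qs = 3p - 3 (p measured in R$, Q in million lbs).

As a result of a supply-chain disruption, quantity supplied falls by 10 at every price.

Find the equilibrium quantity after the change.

3.5

Before the shock: 9 - p = 3p - 3 ⇒ 12 = 4p ⇒ p = 3, Q = 6.
The new curves are Qd = 9 - p (demand) and Qs = 3p - 13 (supply).
Clearing the new market: 9 - p = 3p - 13, so p = 5.5 and Q = 3.5.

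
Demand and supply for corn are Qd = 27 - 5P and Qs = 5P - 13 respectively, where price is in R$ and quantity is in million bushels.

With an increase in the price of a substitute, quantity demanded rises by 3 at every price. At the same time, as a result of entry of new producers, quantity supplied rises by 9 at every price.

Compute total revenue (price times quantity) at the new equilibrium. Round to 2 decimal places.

44.20

Initially, 27 - 5P = 5P - 13, so 40 = 10P and P = 4, Q = 7.
After the shift, demand is Qd = 30 - 5P and supply is Qs = 5P - 4.
Setting them equal: 30 - 5P = 5P - 4 → 34 = 10P, so P = 3.4 and Q = 13.
New expenditure = 3.4 × 13 = 44.20.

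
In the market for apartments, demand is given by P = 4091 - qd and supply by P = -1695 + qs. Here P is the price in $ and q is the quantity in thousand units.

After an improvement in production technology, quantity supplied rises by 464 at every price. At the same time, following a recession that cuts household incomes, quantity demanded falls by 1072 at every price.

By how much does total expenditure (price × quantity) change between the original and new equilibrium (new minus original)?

-2352544

Original equilibrium: 4091 - P = P + 1695 gives 2396 = 2P, so P = 1198 and q = 2893.
The shock moves the curves to qd = 3019 - P and qs = P + 2159.
Setting them equal: 3019 - P = P + 2159 → 860 = 2P, so P = 430 and q = 2589.
Expenditure moves from 1198×2893 = 3465814 to 430×2589 = 1113270; change = -2352544.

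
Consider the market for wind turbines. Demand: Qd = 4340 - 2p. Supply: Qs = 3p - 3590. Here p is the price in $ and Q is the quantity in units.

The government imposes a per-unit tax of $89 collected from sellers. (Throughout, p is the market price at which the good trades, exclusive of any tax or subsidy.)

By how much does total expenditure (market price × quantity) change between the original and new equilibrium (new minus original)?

Initially, 4340 - 2p = 3p - 3590, so 7930 = 5p and p = 1586, Q = 1168.
Since sellers keep the price net of the tax, the effective supply curve becomes Qs = 3p - 3857.
New equilibrium: 4340 - 2p = 3p - 3857 ⇒ 8197 = 5p ⇒ p = 1639.4, Q = 1061.2.
Expenditure moves from 1586×1168 = 1852448 to 1639.4×1061.2 = 1739731.28; change = -112716.72.

-112716.72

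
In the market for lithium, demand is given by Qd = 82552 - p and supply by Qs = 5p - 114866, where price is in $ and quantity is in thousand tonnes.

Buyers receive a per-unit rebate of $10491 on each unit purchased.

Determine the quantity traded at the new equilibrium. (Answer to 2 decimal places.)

58391.50

Before the shock: 82552 - p = 5p - 114866 ⇒ 197418 = 6p ⇒ p = 32903, Q = 49649.
Since buyers' out-of-pocket price is the market price minus the rebate, the effective demand curve becomes Qd = 93043 - p.
New equilibrium: 93043 - p = 5p - 114866 ⇒ 207909 = 6p ⇒ p = 34651.5, Q = 58391.5.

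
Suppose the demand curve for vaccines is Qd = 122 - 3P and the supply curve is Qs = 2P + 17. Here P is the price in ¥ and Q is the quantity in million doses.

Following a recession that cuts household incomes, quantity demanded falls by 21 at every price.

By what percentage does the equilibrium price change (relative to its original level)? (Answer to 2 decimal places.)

-20.00

Before the shock: 122 - 3P = 2P + 17 ⇒ 105 = 5P ⇒ P = 21, Q = 59.
The shock moves the curves to Qd = 101 - 3P and Qs = 2P + 17.
Setting them equal: 101 - 3P = 2P + 17 → 84 = 5P, so P = 16.8 and Q = 50.6.
%ΔP = (16.8 − 21) / 21 × 100 = -20.00%.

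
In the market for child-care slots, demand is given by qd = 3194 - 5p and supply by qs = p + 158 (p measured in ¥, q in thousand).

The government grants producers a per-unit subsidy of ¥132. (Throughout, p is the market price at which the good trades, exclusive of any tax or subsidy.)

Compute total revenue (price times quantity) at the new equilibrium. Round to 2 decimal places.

Original equilibrium: 3194 - 5p = p + 158 gives 3036 = 6p, so p = 506 and q = 664.
Since sellers receive the price plus the subsidy, the effective supply curve becomes qs = p + 290.
Clearing the new market: 3194 - 5p = p + 290, so p = 484 and q = 774.
New expenditure = 484 × 774 = 374616.00.

374616.00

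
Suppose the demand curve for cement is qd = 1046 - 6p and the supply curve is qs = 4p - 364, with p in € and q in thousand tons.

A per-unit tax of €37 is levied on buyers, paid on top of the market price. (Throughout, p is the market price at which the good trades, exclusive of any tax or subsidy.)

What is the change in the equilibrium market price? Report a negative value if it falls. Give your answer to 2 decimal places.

-22.20

Solve the original market: 1046 - 6p = 4p - 364, hence p = 141 and q = 200.
Since buyers pay the price plus the tax, the effective demand curve becomes qd = 824 - 6p.
Setting them equal: 824 - 6p = 4p - 364 → 1188 = 10p, so p = 118.8 and q = 111.2.
Δp = 118.8 − 141 = -22.20.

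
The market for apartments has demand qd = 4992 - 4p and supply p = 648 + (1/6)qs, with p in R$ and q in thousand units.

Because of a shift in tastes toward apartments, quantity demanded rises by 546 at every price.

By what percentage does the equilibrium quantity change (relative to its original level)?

Initially, 4992 - 4p = 6p - 3888, so 8880 = 10p and p = 888, q = 1440.
The shock moves the curves to qd = 5538 - 4p and qs = 6p - 3888.
Clearing the new market: 5538 - 4p = 6p - 3888, so p = 942.6 and q = 1767.6.
%Δq = (1767.6 − 1440) / 1440 × 100 = +22.75%.

+22.75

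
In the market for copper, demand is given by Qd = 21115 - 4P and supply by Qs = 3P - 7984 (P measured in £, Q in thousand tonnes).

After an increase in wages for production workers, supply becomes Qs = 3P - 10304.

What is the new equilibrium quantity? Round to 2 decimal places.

3161.29

Initially, 21115 - 4P = 3P - 7984, so 29099 = 7P and P = 4157, Q = 4487.
After the shift, demand is Qd = 21115 - 4P and supply is Qs = 3P - 10304.
New equilibrium: 21115 - 4P = 3P - 10304 ⇒ 31419 = 7P ⇒ P = 31419/7 ≈ 4488.4286, Q = 22129/7 ≈ 3161.2857.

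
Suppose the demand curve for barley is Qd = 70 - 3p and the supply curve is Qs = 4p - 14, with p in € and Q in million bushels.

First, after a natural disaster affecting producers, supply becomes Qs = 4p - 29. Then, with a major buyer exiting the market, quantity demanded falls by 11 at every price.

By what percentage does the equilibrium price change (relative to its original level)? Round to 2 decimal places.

Before the shock: 70 - 3p = 4p - 14 ⇒ 84 = 7p ⇒ p = 12, Q = 34.
The new curves are Qd = 59 - 3p (demand) and Qs = 4p - 29 (supply).
New equilibrium: 59 - 3p = 4p - 29 ⇒ 88 = 7p ⇒ p = 88/7 ≈ 12.5714, Q = 149/7 ≈ 21.2857.
%Δp = (12.5714 − 12) / 12 × 100 = +4.76%.

+4.76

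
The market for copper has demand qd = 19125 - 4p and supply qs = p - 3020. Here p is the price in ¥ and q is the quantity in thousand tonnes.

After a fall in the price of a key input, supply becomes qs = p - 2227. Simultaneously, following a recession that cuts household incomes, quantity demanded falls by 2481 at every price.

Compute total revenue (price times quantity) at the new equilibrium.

Original equilibrium: 19125 - 4p = p - 3020 gives 22145 = 5p, so p = 4429 and q = 1409.
With the change applied: demand qd = 16644 - 4p, supply qs = p - 2227.
Equate the new curves: 16644 - 4p = p - 2227, giving 18871 = 5p, p = 3774.2, q = 1547.2.
New expenditure = 3774.2 × 1547.2 = 5839442.24.

5839442.24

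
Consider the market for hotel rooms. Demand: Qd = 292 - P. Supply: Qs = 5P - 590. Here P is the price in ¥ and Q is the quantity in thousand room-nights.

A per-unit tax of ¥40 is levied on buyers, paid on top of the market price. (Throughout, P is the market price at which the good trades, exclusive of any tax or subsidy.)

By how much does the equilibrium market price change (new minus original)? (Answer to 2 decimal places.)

-6.67

Solve the original market: 292 - P = 5P - 590, hence P = 147 and Q = 145.
Since buyers pay the price plus the tax, the effective demand curve becomes Qd = 252 - P.
New equilibrium: 252 - P = 5P - 590 ⇒ 842 = 6P ⇒ P = 421/3 ≈ 140.3333, Q = 335/3 ≈ 111.6667.
ΔP = 140.3333 − 147 = -6.67.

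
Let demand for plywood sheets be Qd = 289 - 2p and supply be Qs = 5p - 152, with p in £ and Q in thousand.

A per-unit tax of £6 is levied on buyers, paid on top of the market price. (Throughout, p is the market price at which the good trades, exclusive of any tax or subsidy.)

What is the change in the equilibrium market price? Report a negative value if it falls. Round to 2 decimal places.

-1.71

Solve the original market: 289 - 2p = 5p - 152, hence p = 63 and Q = 163.
Since buyers pay the price plus the tax, the effective demand curve becomes Qd = 277 - 2p.
New equilibrium: 277 - 2p = 5p - 152 ⇒ 429 = 7p ⇒ p = 429/7 ≈ 61.2857, Q = 1081/7 ≈ 154.4286.
Δp = 61.2857 − 63 = -1.71.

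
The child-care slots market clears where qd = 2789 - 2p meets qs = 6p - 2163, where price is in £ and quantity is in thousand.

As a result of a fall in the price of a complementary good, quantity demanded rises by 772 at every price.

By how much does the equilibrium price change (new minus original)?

+96.5

Solve the original market: 2789 - 2p = 6p - 2163, hence p = 619 and q = 1551.
With the change applied: demand qd = 3561 - 2p, supply qs = 6p - 2163.
Setting them equal: 3561 - 2p = 6p - 2163 → 5724 = 8p, so p = 715.5 and q = 2130.
Δp = 715.5 − 619 = +96.5.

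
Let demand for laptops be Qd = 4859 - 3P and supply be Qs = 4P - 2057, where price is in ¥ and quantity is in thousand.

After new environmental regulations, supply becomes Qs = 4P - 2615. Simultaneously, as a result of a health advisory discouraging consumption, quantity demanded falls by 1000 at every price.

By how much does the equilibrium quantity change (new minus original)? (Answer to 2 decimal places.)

Original equilibrium: 4859 - 3P = 4P - 2057 gives 6916 = 7P, so P = 988 and Q = 1895.
The shock moves the curves to Qd = 3859 - 3P and Qs = 4P - 2615.
Equate the new curves: 3859 - 3P = 4P - 2615, giving 6474 = 7P, P = 6474/7 ≈ 924.8571, Q = 7591/7 ≈ 1084.4286.
ΔQ = 1084.4286 − 1895 = -810.57.

-810.57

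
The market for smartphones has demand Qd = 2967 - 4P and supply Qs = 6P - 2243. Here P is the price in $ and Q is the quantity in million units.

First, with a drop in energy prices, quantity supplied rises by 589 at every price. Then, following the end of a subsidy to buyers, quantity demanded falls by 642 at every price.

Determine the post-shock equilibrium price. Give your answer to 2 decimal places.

Solve the original market: 2967 - 4P = 6P - 2243, hence P = 521 and Q = 883.
The shock moves the curves to Qd = 2325 - 4P and Qs = 6P - 1654.
New equilibrium: 2325 - 4P = 6P - 1654 ⇒ 3979 = 10P ⇒ P = 397.9, Q = 733.4.

397.90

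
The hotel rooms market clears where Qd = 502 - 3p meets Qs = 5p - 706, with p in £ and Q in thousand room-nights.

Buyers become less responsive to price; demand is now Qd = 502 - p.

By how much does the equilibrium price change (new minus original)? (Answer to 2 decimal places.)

+50.33

Original equilibrium: 502 - 3p = 5p - 706 gives 1208 = 8p, so p = 151 and Q = 49.
The shock moves the curves to Qd = 502 - p and Qs = 5p - 706.
New equilibrium: 502 - p = 5p - 706 ⇒ 1208 = 6p ⇒ p = 604/3 ≈ 201.3333, Q = 902/3 ≈ 300.6667.
Δp = 201.3333 − 151 = +50.33.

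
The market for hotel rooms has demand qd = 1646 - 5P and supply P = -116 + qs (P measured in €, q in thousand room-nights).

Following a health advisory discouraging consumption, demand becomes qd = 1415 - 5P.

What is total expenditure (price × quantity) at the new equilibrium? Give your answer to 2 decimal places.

71986.25

Before the shock: 1646 - 5P = P + 116 ⇒ 1530 = 6P ⇒ P = 255, q = 371.
The shock moves the curves to qd = 1415 - 5P and qs = P + 116.
Equate the new curves: 1415 - 5P = P + 116, giving 1299 = 6P, P = 216.5, q = 332.5.
New expenditure = 216.5 × 332.5 = 71986.25.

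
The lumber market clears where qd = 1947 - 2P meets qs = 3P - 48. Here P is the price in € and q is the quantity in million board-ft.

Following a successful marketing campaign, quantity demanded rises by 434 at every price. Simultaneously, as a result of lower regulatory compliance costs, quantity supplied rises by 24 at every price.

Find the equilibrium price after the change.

481

Initially, 1947 - 2P = 3P - 48, so 1995 = 5P and P = 399, q = 1149.
The new curves are qd = 2381 - 2P (demand) and qs = 3P - 24 (supply).
New equilibrium: 2381 - 2P = 3P - 24 ⇒ 2405 = 5P ⇒ P = 481, q = 1419.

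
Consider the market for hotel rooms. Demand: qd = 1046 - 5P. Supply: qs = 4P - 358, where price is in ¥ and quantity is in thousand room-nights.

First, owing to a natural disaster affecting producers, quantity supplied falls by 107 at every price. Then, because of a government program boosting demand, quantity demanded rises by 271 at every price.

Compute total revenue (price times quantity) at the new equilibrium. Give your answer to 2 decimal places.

Initially, 1046 - 5P = 4P - 358, so 1404 = 9P and P = 156, q = 266.
The shock moves the curves to qd = 1317 - 5P and qs = 4P - 465.
New equilibrium: 1317 - 5P = 4P - 465 ⇒ 1782 = 9P ⇒ P = 198, q = 327.
New expenditure = 198 × 327 = 64746.00.

64746.00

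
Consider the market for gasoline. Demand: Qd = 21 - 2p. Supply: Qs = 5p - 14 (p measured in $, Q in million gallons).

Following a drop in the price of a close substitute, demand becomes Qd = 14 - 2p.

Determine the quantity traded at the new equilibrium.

Original equilibrium: 21 - 2p = 5p - 14 gives 35 = 7p, so p = 5 and Q = 11.
The new curves are Qd = 14 - 2p (demand) and Qs = 5p - 14 (supply).
Equate the new curves: 14 - 2p = 5p - 14, giving 28 = 7p, p = 4, Q = 6.

6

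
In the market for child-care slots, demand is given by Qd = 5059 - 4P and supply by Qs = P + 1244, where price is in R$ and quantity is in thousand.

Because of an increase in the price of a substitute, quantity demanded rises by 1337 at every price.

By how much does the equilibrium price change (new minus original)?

Original equilibrium: 5059 - 4P = P + 1244 gives 3815 = 5P, so P = 763 and Q = 2007.
The new curves are Qd = 6396 - 4P (demand) and Qs = P + 1244 (supply).
Setting them equal: 6396 - 4P = P + 1244 → 5152 = 5P, so P = 1030.4 and Q = 2274.4.
ΔP = 1030.4 − 763 = +267.4.

+267.4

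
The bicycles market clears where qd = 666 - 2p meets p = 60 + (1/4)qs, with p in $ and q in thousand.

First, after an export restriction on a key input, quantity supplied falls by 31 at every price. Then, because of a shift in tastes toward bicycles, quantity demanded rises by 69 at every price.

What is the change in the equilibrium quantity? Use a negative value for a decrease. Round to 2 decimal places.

+35.67

Initially, 666 - 2p = 4p - 240, so 906 = 6p and p = 151, q = 364.
With the change applied: demand qd = 735 - 2p, supply qs = 4p - 271.
Equate the new curves: 735 - 2p = 4p - 271, giving 1006 = 6p, p = 503/3 ≈ 167.6667, q = 1199/3 ≈ 399.6667.
Δq = 399.6667 − 364 = +35.67.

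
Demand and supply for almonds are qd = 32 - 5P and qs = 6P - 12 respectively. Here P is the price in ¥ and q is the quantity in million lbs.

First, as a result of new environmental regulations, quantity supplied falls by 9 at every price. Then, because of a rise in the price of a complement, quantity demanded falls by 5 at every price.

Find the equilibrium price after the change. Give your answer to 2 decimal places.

Original equilibrium: 32 - 5P = 6P - 12 gives 44 = 11P, so P = 4 and q = 12.
The shock moves the curves to qd = 27 - 5P and qs = 6P - 21.
New equilibrium: 27 - 5P = 6P - 21 ⇒ 48 = 11P ⇒ P = 48/11 ≈ 4.3636, q = 57/11 ≈ 5.1818.

4.36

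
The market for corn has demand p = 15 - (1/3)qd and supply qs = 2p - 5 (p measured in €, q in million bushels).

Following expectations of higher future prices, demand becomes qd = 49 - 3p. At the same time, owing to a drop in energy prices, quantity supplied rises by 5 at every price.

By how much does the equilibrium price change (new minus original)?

Original equilibrium: 45 - 3p = 2p - 5 gives 50 = 5p, so p = 10 and q = 15.
The shock moves the curves to qd = 49 - 3p and qs = 2p.
Setting them equal: 49 - 3p = 2p → 49 = 5p, so p = 9.8 and q = 19.6.
Δp = 9.8 − 10 = -0.2.

-0.2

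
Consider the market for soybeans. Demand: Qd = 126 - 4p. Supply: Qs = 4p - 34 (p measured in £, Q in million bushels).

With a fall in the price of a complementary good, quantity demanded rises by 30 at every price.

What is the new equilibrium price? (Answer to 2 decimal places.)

Initially, 126 - 4p = 4p - 34, so 160 = 8p and p = 20, Q = 46.
The new curves are Qd = 156 - 4p (demand) and Qs = 4p - 34 (supply).
Setting them equal: 156 - 4p = 4p - 34 → 190 = 8p, so p = 23.75 and Q = 61.

23.75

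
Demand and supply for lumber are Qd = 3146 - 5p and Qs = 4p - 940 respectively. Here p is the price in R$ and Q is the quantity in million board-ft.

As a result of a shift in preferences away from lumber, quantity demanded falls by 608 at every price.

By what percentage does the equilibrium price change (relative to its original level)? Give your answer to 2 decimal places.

-14.88

Original equilibrium: 3146 - 5p = 4p - 940 gives 4086 = 9p, so p = 454 and Q = 876.
After the shift, demand is Qd = 2538 - 5p and supply is Qs = 4p - 940.
New equilibrium: 2538 - 5p = 4p - 940 ⇒ 3478 = 9p ⇒ p = 3478/9 ≈ 386.4444, Q = 5452/9 ≈ 605.7778.
%Δp = (386.4444 − 454) / 454 × 100 = -14.88%.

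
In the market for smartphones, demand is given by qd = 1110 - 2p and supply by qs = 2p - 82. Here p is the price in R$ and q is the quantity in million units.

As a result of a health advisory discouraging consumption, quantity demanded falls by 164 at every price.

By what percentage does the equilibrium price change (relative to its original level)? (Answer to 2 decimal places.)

-13.76

Solve the original market: 1110 - 2p = 2p - 82, hence p = 298 and q = 514.
The shock moves the curves to qd = 946 - 2p and qs = 2p - 82.
New equilibrium: 946 - 2p = 2p - 82 ⇒ 1028 = 4p ⇒ p = 257, q = 432.
%Δp = (257 − 298) / 298 × 100 = -13.76%.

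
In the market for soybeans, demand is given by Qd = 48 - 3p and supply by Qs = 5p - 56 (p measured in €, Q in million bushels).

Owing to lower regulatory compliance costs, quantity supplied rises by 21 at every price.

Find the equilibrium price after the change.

Before the shock: 48 - 3p = 5p - 56 ⇒ 104 = 8p ⇒ p = 13, Q = 9.
After the shift, demand is Qd = 48 - 3p and supply is Qs = 5p - 35.
Equate the new curves: 48 - 3p = 5p - 35, giving 83 = 8p, p = 10.375, Q = 16.875.

10.375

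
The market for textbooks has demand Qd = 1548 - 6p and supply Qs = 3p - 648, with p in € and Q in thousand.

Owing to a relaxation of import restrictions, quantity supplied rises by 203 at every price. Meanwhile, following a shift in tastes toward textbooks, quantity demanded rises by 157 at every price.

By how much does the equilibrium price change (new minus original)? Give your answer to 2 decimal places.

Before the shock: 1548 - 6p = 3p - 648 ⇒ 2196 = 9p ⇒ p = 244, Q = 84.
The shock moves the curves to Qd = 1705 - 6p and Qs = 3p - 445.
New equilibrium: 1705 - 6p = 3p - 445 ⇒ 2150 = 9p ⇒ p = 2150/9 ≈ 238.8889, Q = 815/3 ≈ 271.6667.
Δp = 238.8889 − 244 = -5.11.

-5.11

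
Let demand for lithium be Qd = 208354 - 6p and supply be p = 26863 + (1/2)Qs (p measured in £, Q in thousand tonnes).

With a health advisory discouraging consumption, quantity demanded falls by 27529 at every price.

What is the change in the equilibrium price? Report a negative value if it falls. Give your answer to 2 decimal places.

-3441.13

Before the shock: 208354 - 6p = 2p - 53726 ⇒ 262080 = 8p ⇒ p = 32760, Q = 11794.
After the shift, demand is Qd = 180825 - 6p and supply is Qs = 2p - 53726.
New equilibrium: 180825 - 6p = 2p - 53726 ⇒ 234551 = 8p ⇒ p = 29318.875, Q = 4911.75.
Δp = 29318.875 − 32760 = -3441.13.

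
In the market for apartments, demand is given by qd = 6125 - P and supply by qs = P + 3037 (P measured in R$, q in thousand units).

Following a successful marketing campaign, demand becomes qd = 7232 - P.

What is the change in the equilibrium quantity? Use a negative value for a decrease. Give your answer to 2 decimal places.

+553.50

Initially, 6125 - P = P + 3037, so 3088 = 2P and P = 1544, q = 4581.
With the change applied: demand qd = 7232 - P, supply qs = P + 3037.
Setting them equal: 7232 - P = P + 3037 → 4195 = 2P, so P = 2097.5 and q = 5134.5.
Δq = 5134.5 − 4581 = +553.50.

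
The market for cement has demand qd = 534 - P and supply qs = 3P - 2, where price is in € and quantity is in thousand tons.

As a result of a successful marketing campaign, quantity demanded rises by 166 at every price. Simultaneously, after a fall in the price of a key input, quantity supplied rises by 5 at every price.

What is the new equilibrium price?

Before the shock: 534 - P = 3P - 2 ⇒ 536 = 4P ⇒ P = 134, q = 400.
The shock moves the curves to qd = 700 - P and qs = 3P + 3.
Equate the new curves: 700 - P = 3P + 3, giving 697 = 4P, P = 174.25, q = 525.75.

174.25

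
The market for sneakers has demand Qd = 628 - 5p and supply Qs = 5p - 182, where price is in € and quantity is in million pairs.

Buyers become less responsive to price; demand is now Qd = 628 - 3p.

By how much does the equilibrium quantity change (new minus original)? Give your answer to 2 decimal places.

Solve the original market: 628 - 5p = 5p - 182, hence p = 81 and Q = 223.
The new curves are Qd = 628 - 3p (demand) and Qs = 5p - 182 (supply).
Clearing the new market: 628 - 3p = 5p - 182, so p = 101.25 and Q = 324.25.
ΔQ = 324.25 − 223 = +101.25.

+101.25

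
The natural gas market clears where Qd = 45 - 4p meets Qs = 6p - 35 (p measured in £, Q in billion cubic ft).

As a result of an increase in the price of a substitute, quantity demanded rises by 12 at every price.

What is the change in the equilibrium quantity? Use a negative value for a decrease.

Initially, 45 - 4p = 6p - 35, so 80 = 10p and p = 8, Q = 13.
With the change applied: demand Qd = 57 - 4p, supply Qs = 6p - 35.
Equate the new curves: 57 - 4p = 6p - 35, giving 92 = 10p, p = 9.2, Q = 20.2.
ΔQ = 20.2 − 13 = +7.2.

+7.2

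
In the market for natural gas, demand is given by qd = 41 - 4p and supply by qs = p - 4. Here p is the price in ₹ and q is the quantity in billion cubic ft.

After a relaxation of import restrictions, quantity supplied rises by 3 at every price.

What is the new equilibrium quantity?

7.4

Before the shock: 41 - 4p = p - 4 ⇒ 45 = 5p ⇒ p = 9, q = 5.
With the change applied: demand qd = 41 - 4p, supply qs = p - 1.
New equilibrium: 41 - 4p = p - 1 ⇒ 42 = 5p ⇒ p = 8.4, q = 7.4.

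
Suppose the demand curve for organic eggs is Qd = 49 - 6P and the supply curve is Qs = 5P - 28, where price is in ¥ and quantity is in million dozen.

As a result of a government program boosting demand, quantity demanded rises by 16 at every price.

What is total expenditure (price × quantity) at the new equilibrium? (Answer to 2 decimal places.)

120.67

Initially, 49 - 6P = 5P - 28, so 77 = 11P and P = 7, Q = 7.
With the change applied: demand Qd = 65 - 6P, supply Qs = 5P - 28.
New equilibrium: 65 - 6P = 5P - 28 ⇒ 93 = 11P ⇒ P = 93/11 ≈ 8.4545, Q = 157/11 ≈ 14.2727.
New expenditure = 8.4545 × 14.2727 = 120.67.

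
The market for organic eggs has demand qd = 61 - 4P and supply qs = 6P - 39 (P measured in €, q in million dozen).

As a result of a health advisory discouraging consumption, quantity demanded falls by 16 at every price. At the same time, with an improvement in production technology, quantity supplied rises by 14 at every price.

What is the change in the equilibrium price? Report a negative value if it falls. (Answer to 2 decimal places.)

Initially, 61 - 4P = 6P - 39, so 100 = 10P and P = 10, q = 21.
After the shift, demand is qd = 45 - 4P and supply is qs = 6P - 25.
Clearing the new market: 45 - 4P = 6P - 25, so P = 7 and q = 17.
ΔP = 7 − 10 = -3.00.

-3.00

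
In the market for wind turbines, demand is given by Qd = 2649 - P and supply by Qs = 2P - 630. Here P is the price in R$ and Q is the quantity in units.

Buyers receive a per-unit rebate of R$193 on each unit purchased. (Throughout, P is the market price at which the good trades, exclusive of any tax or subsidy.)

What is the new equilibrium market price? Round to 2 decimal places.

1157.33

Original equilibrium: 2649 - P = 2P - 630 gives 3279 = 3P, so P = 1093 and Q = 1556.
Since buyers' out-of-pocket price is the market price minus the rebate, the effective demand curve becomes Qd = 2842 - P.
New equilibrium: 2842 - P = 2P - 630 ⇒ 3472 = 3P ⇒ P = 3472/3 ≈ 1157.3333, Q = 5054/3 ≈ 1684.6667.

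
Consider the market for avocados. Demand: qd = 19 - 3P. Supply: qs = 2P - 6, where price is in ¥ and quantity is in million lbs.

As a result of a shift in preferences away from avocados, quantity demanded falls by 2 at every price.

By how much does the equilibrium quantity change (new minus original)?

-0.8

Initially, 19 - 3P = 2P - 6, so 25 = 5P and P = 5, q = 4.
The new curves are qd = 17 - 3P (demand) and qs = 2P - 6 (supply).
New equilibrium: 17 - 3P = 2P - 6 ⇒ 23 = 5P ⇒ P = 4.6, q = 3.2.
Δq = 3.2 − 4 = -0.8.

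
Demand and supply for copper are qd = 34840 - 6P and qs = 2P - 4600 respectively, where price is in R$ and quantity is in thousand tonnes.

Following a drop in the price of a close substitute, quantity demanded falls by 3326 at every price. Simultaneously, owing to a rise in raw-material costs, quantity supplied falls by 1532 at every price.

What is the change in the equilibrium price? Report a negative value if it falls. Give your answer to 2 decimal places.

Before the shock: 34840 - 6P = 2P - 4600 ⇒ 39440 = 8P ⇒ P = 4930, q = 5260.
The shock moves the curves to qd = 31514 - 6P and qs = 2P - 6132.
Equate the new curves: 31514 - 6P = 2P - 6132, giving 37646 = 8P, P = 4705.75, q = 3279.5.
ΔP = 4705.75 − 4930 = -224.25.

-224.25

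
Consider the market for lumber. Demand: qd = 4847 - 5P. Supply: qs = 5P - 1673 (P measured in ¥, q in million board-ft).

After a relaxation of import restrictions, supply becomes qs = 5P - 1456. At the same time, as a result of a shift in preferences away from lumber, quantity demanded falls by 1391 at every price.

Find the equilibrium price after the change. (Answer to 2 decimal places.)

Original equilibrium: 4847 - 5P = 5P - 1673 gives 6520 = 10P, so P = 652 and q = 1587.
With the change applied: demand qd = 3456 - 5P, supply qs = 5P - 1456.
Equate the new curves: 3456 - 5P = 5P - 1456, giving 4912 = 10P, P = 491.2, q = 1000.

491.20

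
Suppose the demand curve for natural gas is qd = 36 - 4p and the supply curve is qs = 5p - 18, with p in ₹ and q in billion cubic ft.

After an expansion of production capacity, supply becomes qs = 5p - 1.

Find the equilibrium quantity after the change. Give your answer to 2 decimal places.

Solve the original market: 36 - 4p = 5p - 18, hence p = 6 and q = 12.
With the change applied: demand qd = 36 - 4p, supply qs = 5p - 1.
Equate the new curves: 36 - 4p = 5p - 1, giving 37 = 9p, p = 37/9 ≈ 4.1111, q = 176/9 ≈ 19.5556.

19.56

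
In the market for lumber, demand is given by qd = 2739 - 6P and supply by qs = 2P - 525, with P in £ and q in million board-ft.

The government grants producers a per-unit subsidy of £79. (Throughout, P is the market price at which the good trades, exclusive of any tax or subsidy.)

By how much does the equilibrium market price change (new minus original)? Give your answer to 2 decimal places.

Original equilibrium: 2739 - 6P = 2P - 525 gives 3264 = 8P, so P = 408 and q = 291.
Since sellers receive the price plus the subsidy, the effective supply curve becomes qs = 2P - 367.
Clearing the new market: 2739 - 6P = 2P - 367, so P = 388.25 and q = 409.5.
ΔP = 388.25 − 408 = -19.75.

-19.75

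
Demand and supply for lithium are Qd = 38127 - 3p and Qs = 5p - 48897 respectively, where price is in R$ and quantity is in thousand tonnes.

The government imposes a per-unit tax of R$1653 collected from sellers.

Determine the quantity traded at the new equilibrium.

Initially, 38127 - 3p = 5p - 48897, so 87024 = 8p and p = 10878, Q = 5493.
Since sellers keep the price net of the tax, the effective supply curve becomes Qs = 5p - 57162.
New equilibrium: 38127 - 3p = 5p - 57162 ⇒ 95289 = 8p ⇒ p = 11911.125, Q = 2393.625.

2393.625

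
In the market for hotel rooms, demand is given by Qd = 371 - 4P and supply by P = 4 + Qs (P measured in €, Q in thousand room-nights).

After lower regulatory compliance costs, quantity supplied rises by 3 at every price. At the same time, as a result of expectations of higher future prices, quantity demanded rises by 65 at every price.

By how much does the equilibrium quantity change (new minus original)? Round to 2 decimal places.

+15.40

Solve the original market: 371 - 4P = P - 4, hence P = 75 and Q = 71.
The shock moves the curves to Qd = 436 - 4P and Qs = P - 1.
New equilibrium: 436 - 4P = P - 1 ⇒ 437 = 5P ⇒ P = 87.4, Q = 86.4.
ΔQ = 86.4 − 71 = +15.40.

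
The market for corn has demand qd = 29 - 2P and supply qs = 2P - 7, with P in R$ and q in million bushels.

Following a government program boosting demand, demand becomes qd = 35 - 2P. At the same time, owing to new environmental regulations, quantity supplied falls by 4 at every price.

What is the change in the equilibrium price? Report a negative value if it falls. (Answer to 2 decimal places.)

+2.50

Initially, 29 - 2P = 2P - 7, so 36 = 4P and P = 9, q = 11.
The new curves are qd = 35 - 2P (demand) and qs = 2P - 11 (supply).
Equate the new curves: 35 - 2P = 2P - 11, giving 46 = 4P, P = 11.5, q = 12.
ΔP = 11.5 − 9 = +2.50.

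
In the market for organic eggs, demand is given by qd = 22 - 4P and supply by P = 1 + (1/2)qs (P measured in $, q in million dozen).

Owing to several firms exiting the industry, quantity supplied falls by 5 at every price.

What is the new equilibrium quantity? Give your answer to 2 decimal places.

Initially, 22 - 4P = 2P - 2, so 24 = 6P and P = 4, q = 6.
After the shift, demand is qd = 22 - 4P and supply is qs = 2P - 7.
Clearing the new market: 22 - 4P = 2P - 7, so P = 29/6 ≈ 4.8333 and q = 8/3 ≈ 2.6667.

2.67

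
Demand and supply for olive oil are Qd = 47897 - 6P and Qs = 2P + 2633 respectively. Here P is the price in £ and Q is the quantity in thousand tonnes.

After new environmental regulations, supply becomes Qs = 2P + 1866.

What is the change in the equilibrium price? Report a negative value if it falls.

+95.875

Solve the original market: 47897 - 6P = 2P + 2633, hence P = 5658 and Q = 13949.
With the change applied: demand Qd = 47897 - 6P, supply Qs = 2P + 1866.
Setting them equal: 47897 - 6P = 2P + 1866 → 46031 = 8P, so P = 5753.875 and Q = 13373.75.
ΔP = 5753.875 − 5658 = +95.875.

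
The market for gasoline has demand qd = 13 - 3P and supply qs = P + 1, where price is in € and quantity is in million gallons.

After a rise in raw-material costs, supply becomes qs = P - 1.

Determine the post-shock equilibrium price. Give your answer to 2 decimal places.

3.50

Before the shock: 13 - 3P = P + 1 ⇒ 12 = 4P ⇒ P = 3, q = 4.
With the change applied: demand qd = 13 - 3P, supply qs = P - 1.
Equate the new curves: 13 - 3P = P - 1, giving 14 = 4P, P = 3.5, q = 2.5.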